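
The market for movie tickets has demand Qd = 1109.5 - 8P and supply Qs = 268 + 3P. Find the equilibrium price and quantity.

P* = 76.5, Q* = 497.5

Set Qd = Qs: 1109.5 - 8P = 268 + 3P.
841.5 = 11P, so P* = 76.5.
Q* = 1109.5 − 8(76.5) = 497.5.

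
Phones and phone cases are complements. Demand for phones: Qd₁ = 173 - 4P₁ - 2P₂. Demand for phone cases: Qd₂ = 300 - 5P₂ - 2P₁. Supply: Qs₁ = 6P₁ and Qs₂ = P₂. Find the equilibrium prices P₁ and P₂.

P₁ = 219/28, P₂ = 1327/28

Market 1: 173 - 4P₁ - 2P₂ = 6P₁ → 10P₁ + 2P₂ = 173.
Market 2: 6P₂ + 2P₁ = 300.
Eliminating P₂: 6×(1) − 2×(2) gives 56P₁ = 438, so P₁ = 219/28.
Back-substitute into (2): P₂ = (300 − 2×219/28) / 6 = 1327/28.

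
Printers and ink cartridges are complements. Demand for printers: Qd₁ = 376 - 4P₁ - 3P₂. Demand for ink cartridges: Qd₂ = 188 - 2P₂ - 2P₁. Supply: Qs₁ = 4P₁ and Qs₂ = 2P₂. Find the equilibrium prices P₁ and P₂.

P₁ = 470/13, P₂ = 376/13

Market 1: 376 - 4P₁ - 3P₂ = 4P₁ → 8P₁ + 3P₂ = 376.
Market 2: 4P₂ + 2P₁ = 188.
Eliminating P₂: 4×(1) − 3×(2) gives 26P₁ = 940, so P₁ = 470/13.
Back-substitute into (2): P₂ = (188 − 2×470/13) / 4 = 376/13.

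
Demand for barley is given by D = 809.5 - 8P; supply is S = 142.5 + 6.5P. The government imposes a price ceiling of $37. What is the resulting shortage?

Equilibrium price would be P* = 46, so the ceiling at 37 binds.
At P = 37: D = 809.5 − 8(37) = 513.5, S = 142.5 + 6.5(37) = 383.
Shortage = 513.5 − 383 = 130.5.

Shortage = 130.5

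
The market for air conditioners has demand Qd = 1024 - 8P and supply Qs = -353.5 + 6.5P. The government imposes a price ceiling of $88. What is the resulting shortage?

Shortage = 101.5

Equilibrium price would be P* = 95, so the ceiling at 88 binds.
At P = 88: Qd = 1024 − 8(88) = 320, Qs = -353.5 + 6.5(88) = 218.5.
Shortage = 320 − 218.5 = 101.5.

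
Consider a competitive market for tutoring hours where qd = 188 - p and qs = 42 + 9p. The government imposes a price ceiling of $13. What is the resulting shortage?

Shortage = 16

Equilibrium price would be p* = 14.6, so the ceiling at 13 binds.
At p = 13: qd = 188 − 1(13) = 175, qs = 42 + 9(13) = 159.
Shortage = 175 − 159 = 16.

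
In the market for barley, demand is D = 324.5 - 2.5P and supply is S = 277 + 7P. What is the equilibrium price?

P* = 5

Set D = S: 324.5 - 2.5P = 277 + 7P.
47.5 = 9.5P, so P* = 5.
Q* = 324.5 − 2.5(5) = 312.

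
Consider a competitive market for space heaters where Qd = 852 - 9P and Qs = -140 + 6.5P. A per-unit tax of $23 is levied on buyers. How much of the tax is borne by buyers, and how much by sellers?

Pre-tax equilibrium: P* = 64, Q* = 276.
Tax on buyers shifts demand to Qd = 852 − 9(P + 23) = 645 - 9P.
645 - 9P = -140 + 6.5P gives seller price Ps = 1570/31; buyers pay Pb = 1570/31 + 23 = 2283/31.
New quantity: Q = 852 − 9(2283/31) = 5865/31.
Buyer burden = 2283/31 − 64 = 299/31; seller burden = 64 − 1570/31 = 414/31.

Buyers bear 299/31, sellers bear 414/31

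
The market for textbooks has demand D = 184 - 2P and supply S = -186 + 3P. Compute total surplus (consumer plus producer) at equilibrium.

Equilibrium: 184 - 2P = -186 + 3P gives P* = 74, Q* = 36.
Demand choke price: P = 92; supply starts at P = 62.
CS = ½(92 − 74)(36) = 324; PS = ½(74 − 62)(36) = 216.

Total surplus = 540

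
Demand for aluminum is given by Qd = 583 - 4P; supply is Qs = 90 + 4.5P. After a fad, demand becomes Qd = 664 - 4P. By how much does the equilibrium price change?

ΔP = 162/17

Original equilibrium: P* = 58, Q* = 351.
New equilibrium: 664 - 4P = 90 + 4.5P, so 574 = 8.5P and P' = 1148/17; Q' = 664 − 4(1148/17) = 6696/17.
Change in price: 1148/17 − 58 = 162/17.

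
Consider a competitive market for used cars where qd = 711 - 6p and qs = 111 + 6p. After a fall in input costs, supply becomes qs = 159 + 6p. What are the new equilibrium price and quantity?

p' = 46, q' = 435

Original equilibrium: p* = 50, q* = 411.
New equilibrium: 711 - 6p = 159 + 6p, so 552 = 12p and p' = 46; q' = 711 − 6(46) = 435.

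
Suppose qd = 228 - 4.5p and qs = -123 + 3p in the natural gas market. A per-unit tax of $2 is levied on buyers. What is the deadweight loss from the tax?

Pre-tax equilibrium: p* = 46.8, q* = 17.4.
Tax on buyers shifts demand to qd = 228 − 4.5(p + 2) = 219 - 4.5p.
219 - 4.5p = -123 + 3p gives seller price ps = 45.6; buyers pay pb = 45.6 + 2 = 47.6.
New quantity: q = 228 − 4.5(47.6) = 13.8.
DWL = ½ × 2 × (17.4 − 13.8) = 3.6.

Deadweight loss = 3.6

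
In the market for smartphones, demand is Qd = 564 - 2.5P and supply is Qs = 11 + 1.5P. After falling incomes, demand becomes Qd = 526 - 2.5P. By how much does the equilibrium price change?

Original equilibrium: P* = 138.25, Q* = 218.375.
New equilibrium: 526 - 2.5P = 11 + 1.5P, so 515 = 4P and P' = 128.75; Q' = 526 − 2.5(128.75) = 204.125.
Change in price: 128.75 − 138.25 = -9.5.

ΔP = -9.5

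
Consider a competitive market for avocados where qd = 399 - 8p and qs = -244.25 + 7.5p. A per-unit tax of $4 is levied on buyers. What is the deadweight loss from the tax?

Deadweight loss = 960/31

Pre-tax equilibrium: p* = 41.5, q* = 67.
Tax on buyers shifts demand to qd = 399 − 8(p + 4) = 367 - 8p.
367 - 8p = -244.25 + 7.5p gives seller price ps = 2445/62; buyers pay pb = 2445/62 + 4 = 2693/62.
New quantity: q = 399 − 8(2693/62) = 1597/31.
DWL = ½ × 4 × (67 − 1597/31) = 960/31.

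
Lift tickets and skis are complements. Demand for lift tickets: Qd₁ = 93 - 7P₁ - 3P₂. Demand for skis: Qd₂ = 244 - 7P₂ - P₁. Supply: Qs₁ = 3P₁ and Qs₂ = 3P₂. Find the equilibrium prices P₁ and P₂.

P₁ = 198/97, P₂ = 2347/97

Market 1: 93 - 7P₁ - 3P₂ = 3P₁ → 10P₁ + 3P₂ = 93.
Market 2: 10P₂ + P₁ = 244.
Eliminating P₂: 10×(1) − 3×(2) gives 97P₁ = 198, so P₁ = 198/97.
Back-substitute into (2): P₂ = (244 − 1×198/97) / 10 = 2347/97.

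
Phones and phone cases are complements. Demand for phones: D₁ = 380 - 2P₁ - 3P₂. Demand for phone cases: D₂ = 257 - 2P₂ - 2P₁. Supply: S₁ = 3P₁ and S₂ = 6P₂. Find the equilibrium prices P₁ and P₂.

P₁ = 2269/34, P₂ = 525/34

Market 1: 380 - 2P₁ - 3P₂ = 3P₁ → 5P₁ + 3P₂ = 380.
Market 2: 8P₂ + 2P₁ = 257.
Eliminating P₂: 8×(1) − 3×(2) gives 34P₁ = 2269, so P₁ = 2269/34.
Back-substitute into (2): P₂ = (257 − 2×2269/34) / 8 = 525/34.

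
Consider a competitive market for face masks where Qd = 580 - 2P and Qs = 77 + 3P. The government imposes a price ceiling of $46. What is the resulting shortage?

Shortage = 273

Equilibrium price would be P* = 100.6, so the ceiling at 46 binds.
At P = 46: Qd = 580 − 2(46) = 488, Qs = 77 + 3(46) = 215.
Shortage = 488 − 215 = 273.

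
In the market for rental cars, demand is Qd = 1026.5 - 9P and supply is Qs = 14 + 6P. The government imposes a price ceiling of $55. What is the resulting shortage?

Shortage = 187.5

Equilibrium price would be P* = 67.5, so the ceiling at 55 binds.
At P = 55: Qd = 1026.5 − 9(55) = 531.5, Qs = 14 + 6(55) = 344.
Shortage = 531.5 − 344 = 187.5.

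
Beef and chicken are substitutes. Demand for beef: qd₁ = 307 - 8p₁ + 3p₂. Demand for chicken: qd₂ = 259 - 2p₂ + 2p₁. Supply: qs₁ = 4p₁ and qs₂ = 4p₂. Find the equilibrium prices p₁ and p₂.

p₁ = 873/22, p₂ = 1861/33

Market 1: 307 - 8p₁ + 3p₂ = 4p₁ → 12p₁ - 3p₂ = 307.
Market 2: 6p₂ - 2p₁ = 259.
Eliminating p₂: 6×(1) + 3×(2) gives 66p₁ = 2619, so p₁ = 873/22.
Back-substitute into (2): p₂ = (259 + 2×873/22) / 6 = 1861/33.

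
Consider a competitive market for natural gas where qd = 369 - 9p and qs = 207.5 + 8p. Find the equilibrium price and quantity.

p* = 9.5, q* = 283.5

Set qd = qs: 369 - 9p = 207.5 + 8p.
161.5 = 17p, so p* = 9.5.
q* = 369 − 9(9.5) = 283.5.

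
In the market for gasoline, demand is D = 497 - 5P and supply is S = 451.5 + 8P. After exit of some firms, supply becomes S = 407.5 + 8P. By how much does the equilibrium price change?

Original equilibrium: P* = 3.5, Q* = 479.5.
New equilibrium: 497 - 5P = 407.5 + 8P, so 89.5 = 13P and P' = 179/26; Q' = 497 − 5(179/26) = 12027/26.
Change in price: 179/26 − 3.5 = 44/13.

ΔP = 44/13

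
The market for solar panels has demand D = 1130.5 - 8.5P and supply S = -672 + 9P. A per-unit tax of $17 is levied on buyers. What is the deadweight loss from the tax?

Deadweight loss = 44217/70

Pre-tax equilibrium: P* = 103, Q* = 255.
Tax on buyers shifts demand to D = 1130.5 − 8.5(P + 17) = 986 - 8.5P.
986 - 8.5P = -672 + 9P gives seller price Ps = 3316/35; buyers pay Pb = 3316/35 + 17 = 3911/35.
New quantity: Q = 1130.5 − 8.5(3911/35) = 6324/35.
DWL = ½ × 17 × (255 − 6324/35) = 44217/70.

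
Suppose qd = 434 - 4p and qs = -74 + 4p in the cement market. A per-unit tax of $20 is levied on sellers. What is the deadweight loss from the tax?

Deadweight loss = 400

Pre-tax equilibrium: p* = 63.5, q* = 180.
Tax on sellers shifts supply to qs = -74 + 4(p − 20) = -154 + 4p.
434 - 4p = -154 + 4p gives buyer price pb = 73.5; sellers receive ps = 73.5 − 20 = 53.5.
New quantity: q = 434 − 4(73.5) = 140.
DWL = ½ × 20 × (180 − 140) = 400.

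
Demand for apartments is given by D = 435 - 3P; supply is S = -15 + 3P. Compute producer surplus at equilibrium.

Producer surplus = 7350

Equilibrium: 435 - 3P = -15 + 3P gives P* = 75, Q* = 210.
Supply starts at P = 5 (where S = 0).
PS = ½(75 − 5)(210) = 7350.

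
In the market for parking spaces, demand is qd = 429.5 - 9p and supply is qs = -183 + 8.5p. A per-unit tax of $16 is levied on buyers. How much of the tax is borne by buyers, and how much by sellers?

Pre-tax equilibrium: p* = 35, q* = 114.5.
Tax on buyers shifts demand to qd = 429.5 − 9(p + 16) = 285.5 - 9p.
285.5 - 9p = -183 + 8.5p gives seller price ps = 937/35; buyers pay pb = 937/35 + 16 = 1497/35.
New quantity: q = 429.5 − 9(1497/35) = 3119/70.
Buyer burden = 1497/35 − 35 = 272/35; seller burden = 35 − 937/35 = 288/35.

Buyers bear 272/35, sellers bear 288/35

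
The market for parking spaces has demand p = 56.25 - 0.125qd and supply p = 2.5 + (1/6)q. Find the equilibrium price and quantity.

p* = 465/14, q* = 1290/7

Set the two price expressions equal: 56.25 - 0.125q = 2.5 + (1/6)q.
53.75 = (7/24)q, so q* = 1290/7.
p* = 56.25 − (0.125)(1290/7) = 465/14.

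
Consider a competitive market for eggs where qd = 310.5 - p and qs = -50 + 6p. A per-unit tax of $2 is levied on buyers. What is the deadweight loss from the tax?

Pre-tax equilibrium: p* = 51.5, q* = 259.
Tax on buyers shifts demand to qd = 310.5 − 1(p + 2) = 308.5 - p.
308.5 - p = -50 + 6p gives seller price ps = 717/14; buyers pay pb = 717/14 + 2 = 745/14.
New quantity: q = 310.5 − 1(745/14) = 1801/7.
DWL = ½ × 2 × (259 − 1801/7) = 12/7.

Deadweight loss = 12/7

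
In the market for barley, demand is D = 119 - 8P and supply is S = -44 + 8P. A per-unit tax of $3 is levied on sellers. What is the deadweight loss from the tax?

Pre-tax equilibrium: P* = 10.1875, Q* = 37.5.
Tax on sellers shifts supply to S = -44 + 8(P − 3) = -68 + 8P.
119 - 8P = -68 + 8P gives buyer price Pb = 11.6875; sellers receive Ps = 11.6875 − 3 = 8.6875.
New quantity: Q = 119 − 8(11.6875) = 25.5.
DWL = ½ × 3 × (37.5 − 25.5) = 18.

Deadweight loss = 18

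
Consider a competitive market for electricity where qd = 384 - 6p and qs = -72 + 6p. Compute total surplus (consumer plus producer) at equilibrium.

Equilibrium: 384 - 6p = -72 + 6p gives p* = 38, q* = 156.
Demand choke price: p = 64; supply starts at p = 12.
CS = ½(64 − 38)(156) = 2028; PS = ½(38 − 12)(156) = 2028.

Total surplus = 4056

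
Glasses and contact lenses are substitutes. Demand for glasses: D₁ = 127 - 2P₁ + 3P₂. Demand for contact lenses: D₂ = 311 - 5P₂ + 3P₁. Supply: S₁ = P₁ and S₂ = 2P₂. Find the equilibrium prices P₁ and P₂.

Market 1: 127 - 2P₁ + 3P₂ = P₁ → 3P₁ - 3P₂ = 127.
Market 2: 7P₂ - 3P₁ = 311.
Eliminating P₂: 7×(1) + 3×(2) gives 12P₁ = 1822, so P₁ = 911/6.
Back-substitute into (2): P₂ = (311 + 3×911/6) / 7 = 109.5.

P₁ = 911/6, P₂ = 109.5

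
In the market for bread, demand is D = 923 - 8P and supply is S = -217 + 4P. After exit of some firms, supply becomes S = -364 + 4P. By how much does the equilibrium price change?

ΔP = 12.25

Original equilibrium: P* = 95, Q* = 163.
New equilibrium: 923 - 8P = -364 + 4P, so 1287 = 12P and P' = 107.25; Q' = 923 − 8(107.25) = 65.
Change in price: 107.25 − 95 = 12.25.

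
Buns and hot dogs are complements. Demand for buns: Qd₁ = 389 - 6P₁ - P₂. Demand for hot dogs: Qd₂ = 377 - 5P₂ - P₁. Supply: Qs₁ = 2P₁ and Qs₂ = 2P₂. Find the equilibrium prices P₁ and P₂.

Market 1: 389 - 6P₁ - P₂ = 2P₁ → 8P₁ + P₂ = 389.
Market 2: 7P₂ + P₁ = 377.
Eliminating P₂: 7×(1) − 1×(2) gives 55P₁ = 2346, so P₁ = 2346/55.
Back-substitute into (2): P₂ = (377 − 1×2346/55) / 7 = 2627/55.

P₁ = 2346/55, P₂ = 2627/55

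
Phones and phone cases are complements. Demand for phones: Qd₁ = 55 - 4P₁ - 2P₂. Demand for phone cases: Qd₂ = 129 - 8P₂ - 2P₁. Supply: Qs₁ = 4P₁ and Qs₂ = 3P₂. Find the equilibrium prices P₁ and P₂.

P₁ = 347/84, P₂ = 461/42

Market 1: 55 - 4P₁ - 2P₂ = 4P₁ → 8P₁ + 2P₂ = 55.
Market 2: 11P₂ + 2P₁ = 129.
Eliminating P₂: 11×(1) − 2×(2) gives 84P₁ = 347, so P₁ = 347/84.
Back-substitute into (2): P₂ = (129 − 2×347/84) / 11 = 461/42.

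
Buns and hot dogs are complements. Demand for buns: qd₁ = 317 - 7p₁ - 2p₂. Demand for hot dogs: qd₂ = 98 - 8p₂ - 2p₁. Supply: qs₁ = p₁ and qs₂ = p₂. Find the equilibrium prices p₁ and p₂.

p₁ = 2657/68, p₂ = 75/34

Market 1: 317 - 7p₁ - 2p₂ = p₁ → 8p₁ + 2p₂ = 317.
Market 2: 9p₂ + 2p₁ = 98.
Eliminating p₂: 9×(1) − 2×(2) gives 68p₁ = 2657, so p₁ = 2657/68.
Back-substitute into (2): p₂ = (98 − 2×2657/68) / 9 = 75/34.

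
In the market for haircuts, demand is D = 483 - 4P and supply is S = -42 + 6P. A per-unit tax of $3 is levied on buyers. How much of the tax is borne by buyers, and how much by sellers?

Pre-tax equilibrium: P* = 52.5, Q* = 273.
Tax on buyers shifts demand to D = 483 − 4(P + 3) = 471 - 4P.
471 - 4P = -42 + 6P gives seller price Ps = 51.3; buyers pay Pb = 51.3 + 3 = 54.3.
New quantity: Q = 483 − 4(54.3) = 265.8.
Buyer burden = 54.3 − 52.5 = 1.8; seller burden = 52.5 − 51.3 = 1.2.

Buyers bear $1.8, sellers bear $1.2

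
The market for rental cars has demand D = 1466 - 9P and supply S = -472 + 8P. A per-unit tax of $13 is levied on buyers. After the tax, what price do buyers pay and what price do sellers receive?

Buyers pay 2042/17, sellers receive 1821/17

Pre-tax equilibrium: P* = 114, Q* = 440.
Tax on buyers shifts demand to D = 1466 − 9(P + 13) = 1349 - 9P.
1349 - 9P = -472 + 8P gives seller price Ps = 1821/17; buyers pay Pb = 1821/17 + 13 = 2042/17.
New quantity: Q = 1466 − 9(2042/17) = 6544/17.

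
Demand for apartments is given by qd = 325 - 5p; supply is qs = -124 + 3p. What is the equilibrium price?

p* = 56.125

Set qd = qs: 325 - 5p = -124 + 3p.
449 = 8p, so p* = 56.125.
q* = 325 − 5(56.125) = 44.375.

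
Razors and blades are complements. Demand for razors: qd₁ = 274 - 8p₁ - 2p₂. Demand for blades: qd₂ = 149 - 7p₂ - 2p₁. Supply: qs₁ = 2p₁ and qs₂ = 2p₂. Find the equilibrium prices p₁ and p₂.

Market 1: 274 - 8p₁ - 2p₂ = 2p₁ → 10p₁ + 2p₂ = 274.
Market 2: 9p₂ + 2p₁ = 149.
Eliminating p₂: 9×(1) − 2×(2) gives 86p₁ = 2168, so p₁ = 1084/43.
Back-substitute into (2): p₂ = (149 − 2×1084/43) / 9 = 471/43.

p₁ = 1084/43, p₂ = 471/43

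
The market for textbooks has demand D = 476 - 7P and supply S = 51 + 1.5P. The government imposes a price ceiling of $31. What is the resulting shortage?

Equilibrium price would be P* = 50, so the ceiling at 31 binds.
At P = 31: D = 476 − 7(31) = 259, S = 51 + 1.5(31) = 97.5.
Shortage = 259 − 97.5 = 161.5.

Shortage = 161.5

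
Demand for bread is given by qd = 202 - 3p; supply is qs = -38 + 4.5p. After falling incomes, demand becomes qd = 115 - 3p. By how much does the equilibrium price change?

Δp = -11.6

Original equilibrium: p* = 32, q* = 106.
New equilibrium: 115 - 3p = -38 + 4.5p, so 153 = 7.5p and p' = 20.4; q' = 115 − 3(20.4) = 53.8.
Change in price: 20.4 − 32 = -11.6.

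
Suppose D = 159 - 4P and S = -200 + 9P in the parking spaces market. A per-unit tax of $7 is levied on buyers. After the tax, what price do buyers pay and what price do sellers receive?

Pre-tax equilibrium: P* = 359/13, Q* = 631/13.
Tax on buyers shifts demand to D = 159 − 4(P + 7) = 131 - 4P.
131 - 4P = -200 + 9P gives seller price Ps = 331/13; buyers pay Pb = 331/13 + 7 = 422/13.
New quantity: Q = 159 − 4(422/13) = 379/13.

Buyers pay 422/13, sellers receive 331/13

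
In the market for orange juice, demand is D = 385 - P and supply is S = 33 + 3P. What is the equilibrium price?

P* = 88

Set D = S: 385 - P = 33 + 3P.
352 = 4P, so P* = 88.
Q* = 385 − 1(88) = 297.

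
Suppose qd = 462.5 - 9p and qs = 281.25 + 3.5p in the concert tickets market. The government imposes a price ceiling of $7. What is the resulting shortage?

Equilibrium price would be p* = 14.5, so the ceiling at 7 binds.
At p = 7: qd = 462.5 − 9(7) = 399.5, qs = 281.25 + 3.5(7) = 305.75.
Shortage = 399.5 − 305.75 = 93.75.

Shortage = 93.75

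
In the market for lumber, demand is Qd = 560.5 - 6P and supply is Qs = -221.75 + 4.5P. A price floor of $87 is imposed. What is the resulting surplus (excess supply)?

Surplus = 131.25

Equilibrium price would be P* = 74.5, so the floor at 87 binds.
At P = 87: Qd = 38.5, Qs = 169.75.
Surplus = 169.75 − 38.5 = 131.25.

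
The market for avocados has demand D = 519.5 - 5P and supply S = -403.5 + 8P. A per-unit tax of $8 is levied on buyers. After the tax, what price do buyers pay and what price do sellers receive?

Buyers pay 987/13, sellers receive 883/13

Pre-tax equilibrium: P* = 71, Q* = 164.5.
Tax on buyers shifts demand to D = 519.5 − 5(P + 8) = 479.5 - 5P.
479.5 - 5P = -403.5 + 8P gives seller price Ps = 883/13; buyers pay Pb = 883/13 + 8 = 987/13.
New quantity: Q = 519.5 − 5(987/13) = 3637/26.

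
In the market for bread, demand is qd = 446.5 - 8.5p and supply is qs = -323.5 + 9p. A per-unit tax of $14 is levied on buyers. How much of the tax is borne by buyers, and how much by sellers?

Buyers bear $7.2, sellers bear $6.8

Pre-tax equilibrium: p* = 44, q* = 72.5.
Tax on buyers shifts demand to qd = 446.5 − 8.5(p + 14) = 327.5 - 8.5p.
327.5 - 8.5p = -323.5 + 9p gives seller price ps = 37.2; buyers pay pb = 37.2 + 14 = 51.2.
New quantity: q = 446.5 − 8.5(51.2) = 11.3.
Buyer burden = 51.2 − 44 = 7.2; seller burden = 44 − 37.2 = 6.8.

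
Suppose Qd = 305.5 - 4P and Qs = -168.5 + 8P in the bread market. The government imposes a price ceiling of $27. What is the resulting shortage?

Shortage = 150

Equilibrium price would be P* = 39.5, so the ceiling at 27 binds.
At P = 27: Qd = 305.5 − 4(27) = 197.5, Qs = -168.5 + 8(27) = 47.5.
Shortage = 197.5 − 47.5 = 150.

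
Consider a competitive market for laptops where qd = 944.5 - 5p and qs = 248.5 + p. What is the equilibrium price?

Set qd = qs: 944.5 - 5p = 248.5 + p.
696 = 6p, so p* = 116.
q* = 944.5 − 5(116) = 364.5.

p* = 116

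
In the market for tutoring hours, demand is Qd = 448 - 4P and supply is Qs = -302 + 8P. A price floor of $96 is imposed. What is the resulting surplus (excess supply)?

Equilibrium price would be P* = 62.5, so the floor at 96 binds.
At P = 96: Qd = 64, Qs = 466.
Surplus = 466 − 64 = 402.

Surplus = 402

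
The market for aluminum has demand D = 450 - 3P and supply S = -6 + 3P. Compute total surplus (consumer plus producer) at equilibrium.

Equilibrium: 450 - 3P = -6 + 3P gives P* = 76, Q* = 222.
Demand choke price: P = 150; supply starts at P = 2.
CS = ½(150 − 76)(222) = 8214; PS = ½(76 − 2)(222) = 8214.

Total surplus = 16428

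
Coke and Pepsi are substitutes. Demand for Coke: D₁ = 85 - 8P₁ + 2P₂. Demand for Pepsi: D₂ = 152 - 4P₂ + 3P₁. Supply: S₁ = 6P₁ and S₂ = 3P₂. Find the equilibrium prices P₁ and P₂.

P₁ = 899/92, P₂ = 2383/92

Market 1: 85 - 8P₁ + 2P₂ = 6P₁ → 14P₁ - 2P₂ = 85.
Market 2: 7P₂ - 3P₁ = 152.
Eliminating P₂: 7×(1) + 2×(2) gives 92P₁ = 899, so P₁ = 899/92.
Back-substitute into (2): P₂ = (152 + 3×899/92) / 7 = 2383/92.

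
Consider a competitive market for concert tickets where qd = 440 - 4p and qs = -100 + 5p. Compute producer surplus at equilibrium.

Equilibrium: 440 - 4p = -100 + 5p gives p* = 60, q* = 200.
Supply starts at p = 20 (where qs = 0).
PS = ½(60 − 20)(200) = 4000.

Producer surplus = 4000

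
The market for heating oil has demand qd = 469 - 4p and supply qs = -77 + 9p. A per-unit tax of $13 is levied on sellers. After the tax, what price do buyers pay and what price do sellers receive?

Buyers pay $51, sellers receive $38

Pre-tax equilibrium: p* = 42, q* = 301.
Tax on sellers shifts supply to qs = -77 + 9(p − 13) = -194 + 9p.
469 - 4p = -194 + 9p gives buyer price pb = 51; sellers receive ps = 51 − 13 = 38.
New quantity: q = 469 − 4(51) = 265.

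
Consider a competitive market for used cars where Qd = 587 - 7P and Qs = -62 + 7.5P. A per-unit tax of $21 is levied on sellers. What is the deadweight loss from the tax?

Deadweight loss = 46305/58

Pre-tax equilibrium: P* = 1298/29, Q* = 7937/29.
Tax on sellers shifts supply to Qs = -62 + 7.5(P − 21) = -219.5 + 7.5P.
587 - 7P = -219.5 + 7.5P gives buyer price Pb = 1613/29; sellers receive Ps = 1613/29 − 21 = 1004/29.
New quantity: Q = 587 − 7(1613/29) = 5732/29.
DWL = ½ × 21 × (7937/29 − 5732/29) = 46305/58.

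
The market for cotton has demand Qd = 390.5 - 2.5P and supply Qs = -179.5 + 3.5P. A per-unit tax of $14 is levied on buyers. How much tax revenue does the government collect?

Tax revenue = 11137/6

Pre-tax equilibrium: P* = 95, Q* = 153.
Tax on buyers shifts demand to Qd = 390.5 − 2.5(P + 14) = 355.5 - 2.5P.
355.5 - 2.5P = -179.5 + 3.5P gives seller price Ps = 535/6; buyers pay Pb = 535/6 + 14 = 619/6.
New quantity: Q = 390.5 − 2.5(619/6) = 1591/12.
Revenue = 14 × 1591/12 = 11137/6.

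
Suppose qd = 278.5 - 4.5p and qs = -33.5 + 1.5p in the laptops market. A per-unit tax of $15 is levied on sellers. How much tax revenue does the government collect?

Tax revenue = 414.375

Pre-tax equilibrium: p* = 52, q* = 44.5.
Tax on sellers shifts supply to qs = -33.5 + 1.5(p − 15) = -56 + 1.5p.
278.5 - 4.5p = -56 + 1.5p gives buyer price pb = 55.75; sellers receive ps = 55.75 − 15 = 40.75.
New quantity: q = 278.5 − 4.5(55.75) = 27.625.
Revenue = 15 × 27.625 = 414.375.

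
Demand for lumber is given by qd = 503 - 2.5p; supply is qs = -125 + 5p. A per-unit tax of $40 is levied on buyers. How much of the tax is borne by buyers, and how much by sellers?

Buyers bear 80/3, sellers bear 40/3

Pre-tax equilibrium: p* = 1256/15, q* = 881/3.
Tax on buyers shifts demand to qd = 503 − 2.5(p + 40) = 403 - 2.5p.
403 - 2.5p = -125 + 5p gives seller price ps = 70.4; buyers pay pb = 70.4 + 40 = 110.4.
New quantity: q = 503 − 2.5(110.4) = 227.
Buyer burden = 110.4 − 1256/15 = 80/3; seller burden = 1256/15 − 70.4 = 40/3.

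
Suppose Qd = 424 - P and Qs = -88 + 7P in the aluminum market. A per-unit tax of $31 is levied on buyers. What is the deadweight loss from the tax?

Deadweight loss = 420.4375

Pre-tax equilibrium: P* = 64, Q* = 360.
Tax on buyers shifts demand to Qd = 424 − 1(P + 31) = 393 - P.
393 - P = -88 + 7P gives seller price Ps = 60.125; buyers pay Pb = 60.125 + 31 = 91.125.
New quantity: Q = 424 − 1(91.125) = 332.875.
DWL = ½ × 31 × (360 − 332.875) = 420.4375.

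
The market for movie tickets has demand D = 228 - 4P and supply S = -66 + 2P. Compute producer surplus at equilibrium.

Equilibrium: 228 - 4P = -66 + 2P gives P* = 49, Q* = 32.
Supply starts at P = 33 (where S = 0).
PS = ½(49 − 33)(32) = 256.

Producer surplus = 256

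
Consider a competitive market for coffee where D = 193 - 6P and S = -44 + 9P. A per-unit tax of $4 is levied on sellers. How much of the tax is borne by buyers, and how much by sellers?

Buyers bear $2.4, sellers bear $1.6

Pre-tax equilibrium: P* = 15.8, Q* = 98.2.
Tax on sellers shifts supply to S = -44 + 9(P − 4) = -80 + 9P.
193 - 6P = -80 + 9P gives buyer price Pb = 18.2; sellers receive Ps = 18.2 − 4 = 14.2.
New quantity: Q = 193 − 6(18.2) = 83.8.
Buyer burden = 18.2 − 15.8 = 2.4; seller burden = 15.8 − 14.2 = 1.6.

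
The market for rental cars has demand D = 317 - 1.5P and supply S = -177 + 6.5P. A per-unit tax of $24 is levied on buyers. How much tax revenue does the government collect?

Tax revenue = 4683

Pre-tax equilibrium: P* = 61.75, Q* = 224.375.
Tax on buyers shifts demand to D = 317 − 1.5(P + 24) = 281 - 1.5P.
281 - 1.5P = -177 + 6.5P gives seller price Ps = 57.25; buyers pay Pb = 57.25 + 24 = 81.25.
New quantity: Q = 317 − 1.5(81.25) = 195.125.
Revenue = 24 × 195.125 = 4683.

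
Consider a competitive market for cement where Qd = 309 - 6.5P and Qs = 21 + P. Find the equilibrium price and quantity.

Set Qd = Qs: 309 - 6.5P = 21 + P.
288 = 7.5P, so P* = 38.4.
Q* = 309 − 6.5(38.4) = 59.4.

P* = 38.4, Q* = 59.4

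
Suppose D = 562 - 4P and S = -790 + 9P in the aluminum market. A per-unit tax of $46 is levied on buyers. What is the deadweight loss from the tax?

Pre-tax equilibrium: P* = 104, Q* = 146.
Tax on buyers shifts demand to D = 562 − 4(P + 46) = 378 - 4P.
378 - 4P = -790 + 9P gives seller price Ps = 1168/13; buyers pay Pb = 1168/13 + 46 = 1766/13.
New quantity: Q = 562 − 4(1766/13) = 242/13.
DWL = ½ × 46 × (146 − 242/13) = 38088/13.

Deadweight loss = 38088/13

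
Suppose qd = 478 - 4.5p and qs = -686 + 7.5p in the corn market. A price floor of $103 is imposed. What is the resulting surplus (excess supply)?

Surplus = 72

Equilibrium price would be p* = 97, so the floor at 103 binds.
At p = 103: qd = 14.5, qs = 86.5.
Surplus = 86.5 − 14.5 = 72.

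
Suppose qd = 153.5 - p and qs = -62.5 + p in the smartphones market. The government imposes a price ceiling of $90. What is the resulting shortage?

Shortage = 36

Equilibrium price would be p* = 108, so the ceiling at 90 binds.
At p = 90: qd = 153.5 − 1(90) = 63.5, qs = -62.5 + 1(90) = 27.5.
Shortage = 63.5 − 27.5 = 36.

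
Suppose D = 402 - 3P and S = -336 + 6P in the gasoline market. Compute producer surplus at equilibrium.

Equilibrium: 402 - 3P = -336 + 6P gives P* = 82, Q* = 156.
Supply starts at P = 56 (where S = 0).
PS = ½(82 − 56)(156) = 2028.

Producer surplus = 2028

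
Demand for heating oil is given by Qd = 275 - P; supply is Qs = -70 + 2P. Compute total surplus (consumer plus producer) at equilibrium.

Total surplus = 19200

Equilibrium: 275 - P = -70 + 2P gives P* = 115, Q* = 160.
Demand choke price: P = 275; supply starts at P = 35.
CS = ½(275 − 115)(160) = 12800; PS = ½(115 − 35)(160) = 6400.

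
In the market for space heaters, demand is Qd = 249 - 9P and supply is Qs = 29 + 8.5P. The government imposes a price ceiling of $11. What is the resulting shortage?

Shortage = 27.5

Equilibrium price would be P* = 88/7, so the ceiling at 11 binds.
At P = 11: Qd = 249 − 9(11) = 150, Qs = 29 + 8.5(11) = 122.5.
Shortage = 150 − 122.5 = 27.5.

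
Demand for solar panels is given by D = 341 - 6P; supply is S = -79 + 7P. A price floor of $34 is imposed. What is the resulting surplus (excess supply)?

Surplus = 22

Equilibrium price would be P* = 420/13, so the floor at 34 binds.
At P = 34: D = 137, S = 159.
Surplus = 159 − 137 = 22.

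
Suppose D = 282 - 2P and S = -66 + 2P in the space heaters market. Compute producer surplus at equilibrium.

Equilibrium: 282 - 2P = -66 + 2P gives P* = 87, Q* = 108.
Supply starts at P = 33 (where S = 0).
PS = ½(87 − 33)(108) = 2916.

Producer surplus = 2916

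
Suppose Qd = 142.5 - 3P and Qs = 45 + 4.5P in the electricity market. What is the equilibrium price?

P* = 13

Set Qd = Qs: 142.5 - 3P = 45 + 4.5P.
97.5 = 7.5P, so P* = 13.
Q* = 142.5 − 3(13) = 103.5.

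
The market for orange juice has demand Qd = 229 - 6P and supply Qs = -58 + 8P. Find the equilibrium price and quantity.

Set Qd = Qs: 229 - 6P = -58 + 8P.
287 = 14P, so P* = 20.5.
Q* = 229 − 6(20.5) = 106.

P* = 20.5, Q* = 106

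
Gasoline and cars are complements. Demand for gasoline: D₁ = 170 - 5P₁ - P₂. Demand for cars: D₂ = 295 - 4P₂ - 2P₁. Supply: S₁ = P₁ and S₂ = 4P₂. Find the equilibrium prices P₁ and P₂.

Market 1: 170 - 5P₁ - P₂ = P₁ → 6P₁ + P₂ = 170.
Market 2: 8P₂ + 2P₁ = 295.
Eliminating P₂: 8×(1) − 1×(2) gives 46P₁ = 1065, so P₁ = 1065/46.
Back-substitute into (2): P₂ = (295 − 2×1065/46) / 8 = 715/23.

P₁ = 1065/46, P₂ = 715/23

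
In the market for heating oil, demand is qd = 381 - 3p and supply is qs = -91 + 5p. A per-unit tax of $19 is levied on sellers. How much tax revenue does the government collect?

Tax revenue = 3199.125

Pre-tax equilibrium: p* = 59, q* = 204.
Tax on sellers shifts supply to qs = -91 + 5(p − 19) = -186 + 5p.
381 - 3p = -186 + 5p gives buyer price pb = 70.875; sellers receive ps = 70.875 − 19 = 51.875.
New quantity: q = 381 − 3(70.875) = 168.375.
Revenue = 19 × 168.375 = 3199.125.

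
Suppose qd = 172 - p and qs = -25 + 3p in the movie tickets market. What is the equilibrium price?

Set qd = qs: 172 - p = -25 + 3p.
197 = 4p, so p* = 49.25.
q* = 172 − 1(49.25) = 122.75.

p* = 49.25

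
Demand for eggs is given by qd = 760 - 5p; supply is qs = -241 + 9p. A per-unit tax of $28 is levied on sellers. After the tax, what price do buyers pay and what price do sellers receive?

Buyers pay $89.5, sellers receive $61.5

Pre-tax equilibrium: p* = 71.5, q* = 402.5.
Tax on sellers shifts supply to qs = -241 + 9(p − 28) = -493 + 9p.
760 - 5p = -493 + 9p gives buyer price pb = 89.5; sellers receive ps = 89.5 − 28 = 61.5.
New quantity: q = 760 − 5(89.5) = 312.5.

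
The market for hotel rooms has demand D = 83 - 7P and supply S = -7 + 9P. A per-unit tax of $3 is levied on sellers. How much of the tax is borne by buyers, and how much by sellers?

Pre-tax equilibrium: P* = 5.625, Q* = 43.625.
Tax on sellers shifts supply to S = -7 + 9(P − 3) = -34 + 9P.
83 - 7P = -34 + 9P gives buyer price Pb = 7.3125; sellers receive Ps = 7.3125 − 3 = 4.3125.
New quantity: Q = 83 − 7(7.3125) = 31.8125.
Buyer burden = 7.3125 − 5.625 = 1.6875; seller burden = 5.625 − 4.3125 = 1.3125.

Buyers bear $1.6875, sellers bear $1.3125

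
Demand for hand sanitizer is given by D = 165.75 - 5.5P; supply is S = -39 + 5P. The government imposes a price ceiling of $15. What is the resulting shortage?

Shortage = 47.25

Equilibrium price would be P* = 19.5, so the ceiling at 15 binds.
At P = 15: D = 165.75 − 5.5(15) = 83.25, S = -39 + 5(15) = 36.
Shortage = 83.25 − 36 = 47.25.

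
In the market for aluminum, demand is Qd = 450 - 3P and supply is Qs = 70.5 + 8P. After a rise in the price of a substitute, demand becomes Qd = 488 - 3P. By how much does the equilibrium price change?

ΔP = 38/11

Original equilibrium: P* = 34.5, Q* = 346.5.
New equilibrium: 488 - 3P = 70.5 + 8P, so 417.5 = 11P and P' = 835/22; Q' = 488 − 3(835/22) = 8231/22.
Change in price: 835/22 − 34.5 = 38/11.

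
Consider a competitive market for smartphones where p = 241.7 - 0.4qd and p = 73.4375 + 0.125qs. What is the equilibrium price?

Set the two price expressions equal: 241.7 - 0.4q = 73.4375 + 0.125q.
168.2625 = 0.525q, so q* = 320.5.
p* = 241.7 − (0.4)(320.5) = 113.5.

p* = 113.5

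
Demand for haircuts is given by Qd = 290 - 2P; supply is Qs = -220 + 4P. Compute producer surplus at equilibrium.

Producer surplus = 1800

Equilibrium: 290 - 2P = -220 + 4P gives P* = 85, Q* = 120.
Supply starts at P = 55 (where Qs = 0).
PS = ½(85 − 55)(120) = 1800.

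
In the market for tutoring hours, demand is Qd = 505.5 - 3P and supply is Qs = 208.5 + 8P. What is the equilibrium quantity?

Set Qd = Qs: 505.5 - 3P = 208.5 + 8P.
297 = 11P, so P* = 27.
Q* = 505.5 − 3(27) = 424.5.

Q* = 424.5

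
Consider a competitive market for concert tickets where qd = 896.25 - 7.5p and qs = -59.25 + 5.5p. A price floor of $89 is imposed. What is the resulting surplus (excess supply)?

Equilibrium price would be p* = 73.5, so the floor at 89 binds.
At p = 89: qd = 228.75, qs = 430.25.
Surplus = 430.25 − 228.75 = 201.5.

Surplus = 201.5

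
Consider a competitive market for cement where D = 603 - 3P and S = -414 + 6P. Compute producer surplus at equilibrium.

Producer surplus = 5808

Equilibrium: 603 - 3P = -414 + 6P gives P* = 113, Q* = 264.
Supply starts at P = 69 (where S = 0).
PS = ½(113 − 69)(264) = 5808.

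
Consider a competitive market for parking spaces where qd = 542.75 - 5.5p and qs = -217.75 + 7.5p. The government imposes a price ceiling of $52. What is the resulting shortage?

Shortage = 84.5

Equilibrium price would be p* = 58.5, so the ceiling at 52 binds.
At p = 52: qd = 542.75 − 5.5(52) = 256.75, qs = -217.75 + 7.5(52) = 172.25.
Shortage = 256.75 − 172.25 = 84.5.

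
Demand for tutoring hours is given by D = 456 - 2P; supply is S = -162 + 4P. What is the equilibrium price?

Set D = S: 456 - 2P = -162 + 4P.
618 = 6P, so P* = 103.
Q* = 456 − 2(103) = 250.

P* = 103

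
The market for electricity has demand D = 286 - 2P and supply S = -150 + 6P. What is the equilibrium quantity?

Set D = S: 286 - 2P = -150 + 6P.
436 = 8P, so P* = 54.5.
Q* = 286 − 2(54.5) = 177.

Q* = 177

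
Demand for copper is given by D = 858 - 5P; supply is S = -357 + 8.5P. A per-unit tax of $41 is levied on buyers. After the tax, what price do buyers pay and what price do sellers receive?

Buyers pay 3127/27, sellers receive 2020/27

Pre-tax equilibrium: P* = 90, Q* = 408.
Tax on buyers shifts demand to D = 858 − 5(P + 41) = 653 - 5P.
653 - 5P = -357 + 8.5P gives seller price Ps = 2020/27; buyers pay Pb = 2020/27 + 41 = 3127/27.
New quantity: Q = 858 − 5(3127/27) = 7531/27.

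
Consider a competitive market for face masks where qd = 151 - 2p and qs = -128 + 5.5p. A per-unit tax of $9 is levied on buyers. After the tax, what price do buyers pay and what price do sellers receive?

Buyers pay $43.8, sellers receive $34.8

Pre-tax equilibrium: p* = 37.2, q* = 76.6.
Tax on buyers shifts demand to qd = 151 − 2(p + 9) = 133 - 2p.
133 - 2p = -128 + 5.5p gives seller price ps = 34.8; buyers pay pb = 34.8 + 9 = 43.8.
New quantity: q = 151 − 2(43.8) = 63.4.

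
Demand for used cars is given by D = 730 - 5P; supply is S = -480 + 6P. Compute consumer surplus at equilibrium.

Consumer surplus = 3240

Equilibrium: 730 - 5P = -480 + 6P gives P* = 110, Q* = 180.
Demand choke price (D = 0): P = 146.
CS = ½(146 − 110)(180) = 3240.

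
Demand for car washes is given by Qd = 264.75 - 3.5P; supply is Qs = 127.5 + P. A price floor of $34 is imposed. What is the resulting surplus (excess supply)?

Equilibrium price would be P* = 30.5, so the floor at 34 binds.
At P = 34: Qd = 145.75, Qs = 161.5.
Surplus = 161.5 − 145.75 = 15.75.

Surplus = 15.75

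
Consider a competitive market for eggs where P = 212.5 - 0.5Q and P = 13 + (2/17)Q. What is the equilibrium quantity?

Set the two price expressions equal: 212.5 - 0.5Q = 13 + (2/17)Q.
199.5 = (21/34)Q, so Q* = 323.
P* = 212.5 − (0.5)(323) = 51.

Q* = 323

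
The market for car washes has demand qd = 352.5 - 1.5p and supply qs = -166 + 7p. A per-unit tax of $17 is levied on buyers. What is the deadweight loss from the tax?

Pre-tax equilibrium: p* = 61, q* = 261.
Tax on buyers shifts demand to qd = 352.5 − 1.5(p + 17) = 327 - 1.5p.
327 - 1.5p = -166 + 7p gives seller price ps = 58; buyers pay pb = 58 + 17 = 75.
New quantity: q = 352.5 − 1.5(75) = 240.
DWL = ½ × 17 × (261 − 240) = 178.5.

Deadweight loss = 178.5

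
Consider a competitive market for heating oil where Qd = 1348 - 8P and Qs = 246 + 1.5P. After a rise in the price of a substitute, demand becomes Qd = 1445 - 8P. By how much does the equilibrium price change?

ΔP = 194/19

Original equilibrium: P* = 116, Q* = 420.
New equilibrium: 1445 - 8P = 246 + 1.5P, so 1199 = 9.5P and P' = 2398/19; Q' = 1445 − 8(2398/19) = 8271/19.
Change in price: 2398/19 − 116 = 194/19.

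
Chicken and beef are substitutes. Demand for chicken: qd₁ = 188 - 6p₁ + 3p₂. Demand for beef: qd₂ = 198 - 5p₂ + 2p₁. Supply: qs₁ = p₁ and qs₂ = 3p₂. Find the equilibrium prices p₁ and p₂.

Market 1: 188 - 6p₁ + 3p₂ = p₁ → 7p₁ - 3p₂ = 188.
Market 2: 8p₂ - 2p₁ = 198.
Eliminating p₂: 8×(1) + 3×(2) gives 50p₁ = 2098, so p₁ = 41.96.
Back-substitute into (2): p₂ = (198 + 2×41.96) / 8 = 35.24.

p₁ = 41.96, p₂ = 35.24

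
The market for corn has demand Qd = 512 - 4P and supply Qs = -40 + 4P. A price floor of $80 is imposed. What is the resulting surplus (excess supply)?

Surplus = 88

Equilibrium price would be P* = 69, so the floor at 80 binds.
At P = 80: Qd = 192, Qs = 280.
Surplus = 280 − 192 = 88.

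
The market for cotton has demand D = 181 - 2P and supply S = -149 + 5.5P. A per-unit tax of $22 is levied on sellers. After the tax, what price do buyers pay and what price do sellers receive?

Pre-tax equilibrium: P* = 44, Q* = 93.
Tax on sellers shifts supply to S = -149 + 5.5(P − 22) = -270 + 5.5P.
181 - 2P = -270 + 5.5P gives buyer price Pb = 902/15; sellers receive Ps = 902/15 − 22 = 572/15.
New quantity: Q = 181 − 2(902/15) = 911/15.

Buyers pay 902/15, sellers receive 572/15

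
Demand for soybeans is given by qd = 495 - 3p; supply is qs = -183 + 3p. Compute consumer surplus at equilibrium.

Consumer surplus = 4056

Equilibrium: 495 - 3p = -183 + 3p gives p* = 113, q* = 156.
Demand choke price (qd = 0): p = 165.
CS = ½(165 − 113)(156) = 4056.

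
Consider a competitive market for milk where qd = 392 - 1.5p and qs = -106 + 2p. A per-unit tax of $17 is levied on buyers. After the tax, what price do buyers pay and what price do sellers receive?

Pre-tax equilibrium: p* = 996/7, q* = 1250/7.
Tax on buyers shifts demand to qd = 392 − 1.5(p + 17) = 366.5 - 1.5p.
366.5 - 1.5p = -106 + 2p gives seller price ps = 135; buyers pay pb = 135 + 17 = 152.
New quantity: q = 392 − 1.5(152) = 164.

Buyers pay $152, sellers receive $135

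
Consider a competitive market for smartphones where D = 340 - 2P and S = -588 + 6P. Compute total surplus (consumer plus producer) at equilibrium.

Equilibrium: 340 - 2P = -588 + 6P gives P* = 116, Q* = 108.
Demand choke price: P = 170; supply starts at P = 98.
CS = ½(170 − 116)(108) = 2916; PS = ½(116 − 98)(108) = 972.

Total surplus = 3888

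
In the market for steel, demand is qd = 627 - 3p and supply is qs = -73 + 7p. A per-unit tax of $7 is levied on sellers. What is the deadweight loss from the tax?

Deadweight loss = 51.45

Pre-tax equilibrium: p* = 70, q* = 417.
Tax on sellers shifts supply to qs = -73 + 7(p − 7) = -122 + 7p.
627 - 3p = -122 + 7p gives buyer price pb = 74.9; sellers receive ps = 74.9 − 7 = 67.9.
New quantity: q = 627 − 3(74.9) = 402.3.
DWL = ½ × 7 × (417 − 402.3) = 51.45.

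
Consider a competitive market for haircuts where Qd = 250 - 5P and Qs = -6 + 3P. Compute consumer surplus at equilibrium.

Consumer surplus = 810

Equilibrium: 250 - 5P = -6 + 3P gives P* = 32, Q* = 90.
Demand choke price (Qd = 0): P = 50.
CS = ½(50 − 32)(90) = 810.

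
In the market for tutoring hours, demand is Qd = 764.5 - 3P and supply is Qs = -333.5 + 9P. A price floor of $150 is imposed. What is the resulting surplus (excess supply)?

Equilibrium price would be P* = 91.5, so the floor at 150 binds.
At P = 150: Qd = 314.5, Qs = 1016.5.
Surplus = 1016.5 − 314.5 = 702.

Surplus = 702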